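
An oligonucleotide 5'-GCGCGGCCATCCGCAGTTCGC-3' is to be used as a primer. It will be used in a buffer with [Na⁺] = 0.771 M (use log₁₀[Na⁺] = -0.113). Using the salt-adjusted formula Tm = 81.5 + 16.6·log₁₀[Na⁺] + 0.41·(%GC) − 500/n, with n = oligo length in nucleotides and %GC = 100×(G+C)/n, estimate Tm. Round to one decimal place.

87.1°C

Length n = 21. G=7, A=2, T=3, C=9
G+C = 16, so %GC = 16/21 × 100 = 76.19%
Salt term: 16.6 × (-0.113) = -1.876
GC term: 0.41 × 76.19 = 31.238; length term: −500/21 = −23.81
Tm = 81.5 + (-1.876) + 31.238 − 23.81 = 87.052 → 87.1°C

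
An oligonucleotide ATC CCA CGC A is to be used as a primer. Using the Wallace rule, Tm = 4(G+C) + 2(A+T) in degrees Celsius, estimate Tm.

Counting bases: C=5, T=1, G=1, A=3
AT pairs contribute 4, GC pairs contribute 6.
Tm = 4·6 + 2·4 = 24 + 8 = 32°C

32°C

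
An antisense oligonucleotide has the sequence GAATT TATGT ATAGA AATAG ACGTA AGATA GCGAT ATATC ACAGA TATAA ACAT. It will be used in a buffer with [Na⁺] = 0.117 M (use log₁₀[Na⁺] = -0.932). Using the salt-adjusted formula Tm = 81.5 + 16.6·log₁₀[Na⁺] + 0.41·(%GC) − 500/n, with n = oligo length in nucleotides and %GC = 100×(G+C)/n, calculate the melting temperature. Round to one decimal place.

Length n = 54. Base counts: A=25, C=5, T=15, G=9
G+C = 14, so %GC = 14/54 × 100 = 25.926%
Salt term: 16.6 × (-0.932) = -15.471
GC term: 0.41 × 25.926 = 10.63; length term: −500/54 = −9.259
Tm = 81.5 + (-15.471) + 10.63 − 9.259 = 67.4 → 67.4°C

67.4°C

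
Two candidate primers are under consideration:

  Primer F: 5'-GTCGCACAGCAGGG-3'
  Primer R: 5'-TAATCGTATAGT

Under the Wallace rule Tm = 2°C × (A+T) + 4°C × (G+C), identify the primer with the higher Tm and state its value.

Primer F, 48°C

Primer F: A+T=4, G+C=10 → Tm = 2(4)+4(10) = 48°C
Primer R: A+T=9, G+C=3 → Tm = 2(9)+4(3) = 30°C
48°C vs 30°C → primer F is higher.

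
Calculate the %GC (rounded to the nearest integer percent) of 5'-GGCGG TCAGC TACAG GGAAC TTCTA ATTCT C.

Counting bases: A=7, G=8, T=8, C=8
G+C = 8 + 8 = 16 out of 31 bases
%GC = 16/31 × 100 = 51.61% ≈ 52%

52%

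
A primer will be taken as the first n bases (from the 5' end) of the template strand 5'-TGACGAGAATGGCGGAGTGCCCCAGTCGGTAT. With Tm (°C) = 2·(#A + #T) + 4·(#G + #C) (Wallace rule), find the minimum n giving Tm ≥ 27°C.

n = 10

First 9 bases: TGACGAGAA → Tm = 26°C (< 27°C)
First 10 bases: TGACGAGAAT → Tm = 28°C (≥ 27°C)
Each additional base adds 2°C (A/T) or 4°C (G/C), so Tm is non-decreasing in n; n = 10 is the first length to reach 27°C.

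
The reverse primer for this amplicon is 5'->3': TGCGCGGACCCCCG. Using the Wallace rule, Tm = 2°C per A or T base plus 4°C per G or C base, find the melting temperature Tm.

Base counts: T=1, A=1, G=5, C=7
A+T = 2, G+C = 12
Tm = 4·12 + 2·2 = 48 + 4 = 52°C

52°C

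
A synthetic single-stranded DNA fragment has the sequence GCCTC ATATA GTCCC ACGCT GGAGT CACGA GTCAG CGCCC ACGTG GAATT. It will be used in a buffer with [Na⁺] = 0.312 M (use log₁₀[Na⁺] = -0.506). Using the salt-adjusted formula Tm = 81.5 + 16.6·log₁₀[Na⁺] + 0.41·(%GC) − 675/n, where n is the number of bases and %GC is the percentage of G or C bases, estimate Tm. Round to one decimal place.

83.4°C

Length n = 50. Base counts: G=13, C=16, A=11, T=10
G+C = 29, so %GC = 29/50 × 100 = 58%
Salt term: 16.6 × (-0.506) = -8.4
GC term: 0.41 × 58 = 23.78; length term: −675/50 = −13.5
Tm = 81.5 + (-8.4) + 23.78 − 13.5 = 83.38 → 83.4°C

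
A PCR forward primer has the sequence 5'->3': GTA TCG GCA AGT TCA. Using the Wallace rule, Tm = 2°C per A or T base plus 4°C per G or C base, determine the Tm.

44°C

C=3, A=4, G=4, T=4
So N_AT = 8 and N_GC = 7.
Tm = 4·7 + 2·8 = 28 + 16 = 44°C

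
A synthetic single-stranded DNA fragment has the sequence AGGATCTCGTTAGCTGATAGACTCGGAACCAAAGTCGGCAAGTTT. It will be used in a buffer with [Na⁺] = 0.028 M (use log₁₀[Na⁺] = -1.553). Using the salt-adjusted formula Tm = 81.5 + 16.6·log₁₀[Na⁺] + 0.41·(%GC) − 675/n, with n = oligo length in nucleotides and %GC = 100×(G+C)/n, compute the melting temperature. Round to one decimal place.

59.9°C

Length n = 45. Base counts: G=12, A=13, T=11, C=9
G+C = 21, so %GC = 21/45 × 100 = 46.667%
Salt term: 16.6 × (-1.553) = -25.78
GC term: 0.41 × 46.667 = 19.133; length term: −675/45 = −15
Tm = 81.5 + (-25.78) + 19.133 − 15 = 59.853 → 59.9°C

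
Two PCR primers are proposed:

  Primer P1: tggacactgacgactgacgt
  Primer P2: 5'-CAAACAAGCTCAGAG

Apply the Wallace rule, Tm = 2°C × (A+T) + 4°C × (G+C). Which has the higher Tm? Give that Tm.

Primer P1: A+T=9, G+C=11 → Tm = 2(9)+4(11) = 62°C
Primer P2: A+T=8, G+C=7 → Tm = 2(8)+4(7) = 44°C
62°C vs 44°C → primer P1 is higher.

Primer P1, 62°C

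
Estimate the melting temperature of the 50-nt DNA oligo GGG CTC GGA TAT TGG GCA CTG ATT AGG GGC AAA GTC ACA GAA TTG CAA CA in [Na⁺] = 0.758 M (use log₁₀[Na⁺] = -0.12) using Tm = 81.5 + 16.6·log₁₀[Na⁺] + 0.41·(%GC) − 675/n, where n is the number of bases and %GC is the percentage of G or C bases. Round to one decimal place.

Length n = 50. Base counts: C=9, T=10, A=15, G=16
G+C = 25, so %GC = 25/50 × 100 = 50%
Salt term: 16.6 × (-0.12) = -1.992
GC term: 0.41 × 50 = 20.5; length term: −675/50 = −13.5
Tm = 81.5 + (-1.992) + 20.5 − 13.5 = 86.508 → 86.5°C

86.5°C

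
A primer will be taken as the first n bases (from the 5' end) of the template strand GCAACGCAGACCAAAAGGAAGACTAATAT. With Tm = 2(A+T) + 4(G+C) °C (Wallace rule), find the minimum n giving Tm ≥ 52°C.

n = 17

First 16 bases: GCAACGCAGACCAAAA → Tm = 48°C (< 52°C)
First 17 bases: GCAACGCAGACCAAAAG → Tm = 52°C (≥ 52°C)
Each additional base adds 2°C (A/T) or 4°C (G/C), so Tm is non-decreasing in n; n = 17 is the first length to reach 52°C.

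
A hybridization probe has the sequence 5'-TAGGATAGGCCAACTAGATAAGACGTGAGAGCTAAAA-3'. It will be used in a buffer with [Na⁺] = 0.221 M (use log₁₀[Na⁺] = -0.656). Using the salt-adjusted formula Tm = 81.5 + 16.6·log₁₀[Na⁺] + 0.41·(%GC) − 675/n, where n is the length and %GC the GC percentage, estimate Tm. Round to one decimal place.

Length n = 37. Counting bases: T=6, G=10, A=16, C=5
G+C = 15, so %GC = 15/37 × 100 = 40.541%
Salt term: 16.6 × (-0.656) = -10.89
GC term: 0.41 × 40.541 = 16.622; length term: −675/37 = −18.243
Tm = 81.5 + (-10.89) + 16.622 − 18.243 = 68.989 → 69.0°C

69.0°C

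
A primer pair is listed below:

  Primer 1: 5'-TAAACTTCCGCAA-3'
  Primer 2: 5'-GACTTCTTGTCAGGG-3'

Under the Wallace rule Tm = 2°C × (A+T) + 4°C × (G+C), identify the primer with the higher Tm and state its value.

Primer 2, 46°C

Primer 1: A+T=8, G+C=5 → Tm = 2(8)+4(5) = 36°C
Primer 2: A+T=7, G+C=8 → Tm = 2(7)+4(8) = 46°C
36°C vs 46°C → primer 2 is higher.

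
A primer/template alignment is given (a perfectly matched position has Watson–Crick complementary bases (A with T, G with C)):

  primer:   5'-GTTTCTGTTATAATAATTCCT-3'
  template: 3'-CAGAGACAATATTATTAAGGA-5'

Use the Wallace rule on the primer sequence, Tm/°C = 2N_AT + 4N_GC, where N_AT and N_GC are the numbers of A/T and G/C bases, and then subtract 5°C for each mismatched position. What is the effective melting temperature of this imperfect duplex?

Primer base counts: A=5, T=11, G=2, C=3 → A+T=16, G+C=5
Perfect-match Tm = 2(16) + 4(5) = 32 + 20 = 52°C
Mismatches (positions where the bases are not complementary): 1 (at position 3)
Effective Tm = 52 − 1×5 = 52 − 5 = 47°C

47°C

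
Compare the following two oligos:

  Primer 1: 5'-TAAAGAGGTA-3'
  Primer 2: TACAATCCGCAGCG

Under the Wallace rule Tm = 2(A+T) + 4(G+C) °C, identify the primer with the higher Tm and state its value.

Primer 1: A+T=7, G+C=3 → Tm = 2(7)+4(3) = 26°C
Primer 2: A+T=6, G+C=8 → Tm = 2(6)+4(8) = 44°C
26°C vs 44°C → primer 2 is higher.

Primer 2, 44°C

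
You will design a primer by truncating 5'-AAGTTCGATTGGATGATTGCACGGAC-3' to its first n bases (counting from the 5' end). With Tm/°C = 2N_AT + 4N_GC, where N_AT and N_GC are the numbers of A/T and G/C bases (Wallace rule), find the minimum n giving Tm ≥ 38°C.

n = 14

First 13 bases: AAGTTCGATTGGA → Tm = 36°C (< 38°C)
First 14 bases: AAGTTCGATTGGAT → Tm = 38°C (≥ 38°C)
Since every base adds ≥2°C, Tm only increases with n, so the threshold is first crossed at n = 14.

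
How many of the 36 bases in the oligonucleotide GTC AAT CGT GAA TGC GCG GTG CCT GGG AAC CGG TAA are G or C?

21

Counting bases: C=8, G=13, T=7, A=8
Total G or C: 13 + 8 = 21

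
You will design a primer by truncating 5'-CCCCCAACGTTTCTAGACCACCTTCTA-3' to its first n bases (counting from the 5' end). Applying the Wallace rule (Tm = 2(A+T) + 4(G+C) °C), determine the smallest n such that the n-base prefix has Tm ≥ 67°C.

First 21 bases: CCCCCAACGTTTCTAGACCAC → Tm = 66°C (< 67°C)
First 22 bases: CCCCCAACGTTTCTAGACCACC → Tm = 70°C (≥ 67°C)
Each additional base adds 2°C (A/T) or 4°C (G/C), so Tm is non-decreasing in n; n = 22 is the first length to reach 67°C.

n = 22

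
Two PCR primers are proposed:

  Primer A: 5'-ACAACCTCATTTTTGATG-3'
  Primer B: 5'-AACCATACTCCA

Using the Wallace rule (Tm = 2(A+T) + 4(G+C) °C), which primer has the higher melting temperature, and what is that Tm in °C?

Primer A: A+T=12, G+C=6 → Tm = 2(12)+4(6) = 48°C
Primer B: A+T=7, G+C=5 → Tm = 2(7)+4(5) = 34°C
48°C vs 34°C → primer A is higher.

Primer A, 48°C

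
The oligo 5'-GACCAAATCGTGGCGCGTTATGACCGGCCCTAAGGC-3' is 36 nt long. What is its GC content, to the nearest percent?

Base counts: A=8, G=11, C=11, T=6
G+C = 11 + 11 = 22 out of 36 bases
%GC = 22/36 × 100 = 61.11% ≈ 61%

61%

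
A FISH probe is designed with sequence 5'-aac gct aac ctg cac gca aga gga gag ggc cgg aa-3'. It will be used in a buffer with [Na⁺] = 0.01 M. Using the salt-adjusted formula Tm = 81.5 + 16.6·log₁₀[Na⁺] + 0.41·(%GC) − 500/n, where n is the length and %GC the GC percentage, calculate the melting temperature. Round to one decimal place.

58.6°C

Length n = 35. Scanning the sequence gives T=2, C=9, A=12, G=12.
G+C = 21, so %GC = 21/35 × 100 = 60%
Salt term: 16.6 × (-2) = -33.2
GC term: 0.41 × 60 = 24.6; length term: −500/35 = −14.286
Tm = 81.5 + (-33.2) + 24.6 − 14.286 = 58.614 → 58.6°C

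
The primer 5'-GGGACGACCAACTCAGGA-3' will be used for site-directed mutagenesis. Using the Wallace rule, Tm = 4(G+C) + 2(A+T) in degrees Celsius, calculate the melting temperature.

Base counts: C=5, A=6, T=1, G=6
A+T = 7, G+C = 11
Tm = 2×7 + 4×11 = 58°C

58°C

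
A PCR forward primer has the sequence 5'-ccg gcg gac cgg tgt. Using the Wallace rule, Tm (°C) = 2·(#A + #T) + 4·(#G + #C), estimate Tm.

T=2, G=7, A=1, C=5
A+T = 3, G+C = 12
Tm = 4·12 + 2·3 = 48 + 6 = 54°C

54°C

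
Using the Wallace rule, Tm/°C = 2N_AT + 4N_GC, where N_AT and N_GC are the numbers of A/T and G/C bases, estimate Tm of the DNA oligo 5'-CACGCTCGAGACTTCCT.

54°C

Base counts: A=3, C=7, T=4, G=3
A+T = 7, G+C = 10
Tm = 2×7 + 4×10 = 54°C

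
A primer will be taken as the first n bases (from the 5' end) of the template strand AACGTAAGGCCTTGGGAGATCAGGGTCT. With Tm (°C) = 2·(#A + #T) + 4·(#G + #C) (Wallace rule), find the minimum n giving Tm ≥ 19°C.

First 7 bases: AACGTAA → Tm = 18°C (< 19°C)
First 8 bases: AACGTAAG → Tm = 22°C (≥ 19°C)
Since every base adds ≥2°C, Tm only increases with n, so the threshold is first crossed at n = 8.

n = 8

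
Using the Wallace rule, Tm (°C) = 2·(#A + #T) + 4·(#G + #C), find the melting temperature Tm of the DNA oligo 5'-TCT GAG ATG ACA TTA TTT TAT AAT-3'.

Scanning the sequence gives G=3, C=2, T=11, A=8.
So N_AT = 19 and N_GC = 5.
Tm = 2(19) + 4(5) = 38 + 20 = 58°C

58°C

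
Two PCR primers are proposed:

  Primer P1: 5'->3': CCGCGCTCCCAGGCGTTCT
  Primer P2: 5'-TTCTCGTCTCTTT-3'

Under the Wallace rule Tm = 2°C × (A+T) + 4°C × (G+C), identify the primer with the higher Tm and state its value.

Primer P1: A+T=5, G+C=14 → Tm = 2(5)+4(14) = 66°C
Primer P2: A+T=8, G+C=5 → Tm = 2(8)+4(5) = 36°C
66°C vs 36°C → primer P1 is higher.

Primer P1, 66°C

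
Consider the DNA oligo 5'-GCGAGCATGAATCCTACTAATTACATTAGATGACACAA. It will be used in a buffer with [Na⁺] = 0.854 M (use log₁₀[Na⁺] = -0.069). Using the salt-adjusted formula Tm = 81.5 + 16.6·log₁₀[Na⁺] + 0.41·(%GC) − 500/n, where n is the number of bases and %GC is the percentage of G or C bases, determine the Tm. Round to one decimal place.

Length n = 38. Scanning the sequence gives C=8, G=6, T=9, A=15.
G+C = 14, so %GC = 14/38 × 100 = 36.842%
Salt term: 16.6 × (-0.069) = -1.145
GC term: 0.41 × 36.842 = 15.105; length term: −500/38 = −13.158
Tm = 81.5 + (-1.145) + 15.105 − 13.158 = 82.302 → 82.3°C

82.3°C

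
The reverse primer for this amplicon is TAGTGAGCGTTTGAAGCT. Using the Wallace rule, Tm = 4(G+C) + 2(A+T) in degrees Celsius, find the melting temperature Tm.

Base counts: C=2, A=4, G=6, T=6
A+T = 10, G+C = 8
Tm = 2×10 + 4×8 = 52°C

52°C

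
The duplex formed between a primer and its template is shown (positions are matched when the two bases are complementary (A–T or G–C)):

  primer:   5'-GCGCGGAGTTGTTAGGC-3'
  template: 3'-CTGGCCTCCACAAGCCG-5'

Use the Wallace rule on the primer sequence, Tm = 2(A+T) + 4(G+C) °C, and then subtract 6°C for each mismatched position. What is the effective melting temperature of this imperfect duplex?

Primer base counts: A=2, T=4, G=8, C=3 → A+T=6, G+C=11
Perfect-match Tm = 2(6) + 4(11) = 12 + 44 = 56°C
Mismatches (positions where the bases are not complementary): 4 (at positions 2, 3, 9, 14)
Effective Tm = 56 − 4×6 = 56 − 24 = 32°C

32°C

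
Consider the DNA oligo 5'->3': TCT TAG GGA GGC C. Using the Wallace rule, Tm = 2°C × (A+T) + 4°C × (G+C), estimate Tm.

Counting bases: G=5, T=3, A=2, C=3
So N_AT = 5 and N_GC = 8.
Tm = 4·8 + 2·5 = 32 + 10 = 42°C

42°C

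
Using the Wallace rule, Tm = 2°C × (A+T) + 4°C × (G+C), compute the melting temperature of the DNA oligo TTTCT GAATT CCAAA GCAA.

A=7, C=4, T=6, G=2
So N_AT = 13 and N_GC = 6.
Tm = 2×13 + 4×6 = 50°C

50°C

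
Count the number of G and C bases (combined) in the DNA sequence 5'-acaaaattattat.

Scanning the sequence gives A=7, C=1, T=5, G=0.
Total G or C: 0 + 1 = 1

1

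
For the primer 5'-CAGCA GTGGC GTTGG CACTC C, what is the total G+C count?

14

Counting bases: C=7, G=7, T=4, A=3
G+C = 7 + 7 = 14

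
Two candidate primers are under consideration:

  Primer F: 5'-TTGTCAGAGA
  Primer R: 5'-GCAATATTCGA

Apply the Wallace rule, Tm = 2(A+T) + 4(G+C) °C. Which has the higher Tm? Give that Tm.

Primer R, 30°C

Primer F: A+T=6, G+C=4 → Tm = 2(6)+4(4) = 28°C
Primer R: A+T=7, G+C=4 → Tm = 2(7)+4(4) = 30°C
28°C vs 30°C → primer R is higher.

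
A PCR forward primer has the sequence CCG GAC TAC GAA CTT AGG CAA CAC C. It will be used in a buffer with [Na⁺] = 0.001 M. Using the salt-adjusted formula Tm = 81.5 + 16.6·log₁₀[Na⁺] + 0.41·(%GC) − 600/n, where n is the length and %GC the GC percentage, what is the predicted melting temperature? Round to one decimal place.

Length n = 25. Counting bases: G=5, T=3, C=9, A=8
G+C = 14, so %GC = 14/25 × 100 = 56%
Salt term: 16.6 × (-3) = -49.8
GC term: 0.41 × 56 = 22.96; length term: −600/25 = −24
Tm = 81.5 + (-49.8) + 22.96 − 24 = 30.66 → 30.7°C

30.7°C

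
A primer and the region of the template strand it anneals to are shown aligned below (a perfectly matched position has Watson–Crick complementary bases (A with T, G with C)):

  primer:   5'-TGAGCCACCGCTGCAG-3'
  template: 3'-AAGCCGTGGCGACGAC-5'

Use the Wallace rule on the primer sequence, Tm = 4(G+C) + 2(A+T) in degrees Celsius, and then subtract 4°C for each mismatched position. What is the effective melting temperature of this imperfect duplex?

Primer base counts: A=3, T=2, G=5, C=6 → A+T=5, G+C=11
Perfect-match Tm = 2(5) + 4(11) = 10 + 44 = 54°C
Mismatches (positions where the bases are not complementary): 4 (at positions 2, 3, 5, 15)
Effective Tm = 54 − 4×4 = 54 − 16 = 38°C

38°C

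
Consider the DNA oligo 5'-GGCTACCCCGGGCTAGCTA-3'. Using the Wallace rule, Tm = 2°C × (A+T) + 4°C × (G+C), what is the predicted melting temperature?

64°C

Base counts: C=7, A=3, G=6, T=3
AT pairs contribute 6, GC pairs contribute 13.
Tm = 2(6) + 4(13) = 12 + 52 = 64°C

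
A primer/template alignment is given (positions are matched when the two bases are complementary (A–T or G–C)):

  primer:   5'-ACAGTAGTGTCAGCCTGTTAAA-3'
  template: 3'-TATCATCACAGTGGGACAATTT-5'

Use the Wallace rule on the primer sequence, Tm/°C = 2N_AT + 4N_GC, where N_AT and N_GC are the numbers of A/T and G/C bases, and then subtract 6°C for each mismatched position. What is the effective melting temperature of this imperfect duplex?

50°C

Primer base counts: A=7, T=6, G=5, C=4 → A+T=13, G+C=9
Perfect-match Tm = 2(13) + 4(9) = 26 + 36 = 62°C
Mismatches (positions where the bases are not complementary): 2 (at positions 2, 13)
Effective Tm = 62 − 2×6 = 62 − 12 = 50°C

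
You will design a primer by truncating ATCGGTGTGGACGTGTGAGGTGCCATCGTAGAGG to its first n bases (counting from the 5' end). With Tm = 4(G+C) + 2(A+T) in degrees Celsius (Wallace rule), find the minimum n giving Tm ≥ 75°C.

n = 24

First 23 bases: ATCGGTGTGGACGTGTGAGGTGC → Tm = 74°C (< 75°C)
First 24 bases: ATCGGTGTGGACGTGTGAGGTGCC → Tm = 78°C (≥ 75°C)
Since every base adds ≥2°C, Tm only increases with n, so the threshold is first crossed at n = 24.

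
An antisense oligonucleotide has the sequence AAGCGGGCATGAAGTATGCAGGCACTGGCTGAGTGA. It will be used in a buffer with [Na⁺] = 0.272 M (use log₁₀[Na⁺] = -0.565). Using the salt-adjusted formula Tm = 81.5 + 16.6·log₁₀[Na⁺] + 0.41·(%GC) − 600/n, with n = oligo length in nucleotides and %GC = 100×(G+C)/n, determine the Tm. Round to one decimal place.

Length n = 36. Scanning the sequence gives C=6, G=14, T=6, A=10.
G+C = 20, so %GC = 20/36 × 100 = 55.556%
Salt term: 16.6 × (-0.565) = -9.379
GC term: 0.41 × 55.556 = 22.778; length term: −600/36 = −16.667
Tm = 81.5 + (-9.379) + 22.778 − 16.667 = 78.232 → 78.2°C

78.2°C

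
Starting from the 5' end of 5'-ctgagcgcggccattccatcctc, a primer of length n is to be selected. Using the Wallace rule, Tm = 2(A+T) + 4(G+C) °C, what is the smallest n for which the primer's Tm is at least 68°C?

First 20 bases: CTGAGCGCGGCCATTCCATC → Tm = 66°C (< 68°C)
First 21 bases: CTGAGCGCGGCCATTCCATCC → Tm = 70°C (≥ 68°C)
Each additional base adds 2°C (A/T) or 4°C (G/C), so Tm is non-decreasing in n; n = 21 is the first length to reach 68°C.

n = 21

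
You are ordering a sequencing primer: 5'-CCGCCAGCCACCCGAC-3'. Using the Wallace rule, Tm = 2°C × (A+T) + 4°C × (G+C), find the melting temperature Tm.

58°C

C=10, T=0, A=3, G=3
So N_AT = 3 and N_GC = 13.
Tm = 2(3) + 4(13) = 6 + 52 = 58°C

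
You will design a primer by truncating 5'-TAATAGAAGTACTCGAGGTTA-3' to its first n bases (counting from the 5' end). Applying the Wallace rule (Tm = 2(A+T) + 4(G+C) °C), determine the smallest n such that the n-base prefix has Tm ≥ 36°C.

First 13 bases: TAATAGAAGTACT → Tm = 32°C (< 36°C)
First 14 bases: TAATAGAAGTACTC → Tm = 36°C (≥ 36°C)
Since every base adds ≥2°C, Tm only increases with n, so the threshold is first crossed at n = 14.

n = 14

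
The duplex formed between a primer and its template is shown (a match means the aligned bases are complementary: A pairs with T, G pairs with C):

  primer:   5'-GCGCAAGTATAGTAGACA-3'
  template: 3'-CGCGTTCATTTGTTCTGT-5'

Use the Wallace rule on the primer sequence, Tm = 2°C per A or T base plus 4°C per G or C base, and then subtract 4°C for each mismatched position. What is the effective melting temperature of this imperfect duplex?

Primer base counts: A=7, T=3, G=5, C=3 → A+T=10, G+C=8
Perfect-match Tm = 2(10) + 4(8) = 20 + 32 = 52°C
Mismatches (positions where the bases are not complementary): 3 (at positions 10, 12, 13)
Effective Tm = 52 − 3×4 = 52 − 12 = 40°C

40°C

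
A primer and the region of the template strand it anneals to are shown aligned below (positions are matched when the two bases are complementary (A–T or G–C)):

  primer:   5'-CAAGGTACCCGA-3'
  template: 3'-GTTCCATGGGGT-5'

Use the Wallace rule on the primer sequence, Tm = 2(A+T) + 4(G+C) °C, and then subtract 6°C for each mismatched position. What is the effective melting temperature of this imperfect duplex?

32°C

Primer base counts: A=4, T=1, G=3, C=4 → A+T=5, G+C=7
Perfect-match Tm = 2(5) + 4(7) = 10 + 28 = 38°C
Mismatches (positions where the bases are not complementary): 1 (at position 11)
Effective Tm = 38 − 1×6 = 38 − 6 = 32°C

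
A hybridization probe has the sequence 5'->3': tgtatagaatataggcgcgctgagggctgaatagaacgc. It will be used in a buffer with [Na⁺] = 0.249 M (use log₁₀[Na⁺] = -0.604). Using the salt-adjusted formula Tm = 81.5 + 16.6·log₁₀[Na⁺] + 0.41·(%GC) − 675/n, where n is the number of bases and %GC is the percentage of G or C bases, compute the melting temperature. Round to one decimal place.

Length n = 39. Scanning the sequence gives G=13, T=8, A=12, C=6.
G+C = 19, so %GC = 19/39 × 100 = 48.718%
Salt term: 16.6 × (-0.604) = -10.026
GC term: 0.41 × 48.718 = 19.974; length term: −675/39 = −17.308
Tm = 81.5 + (-10.026) + 19.974 − 17.308 = 74.14 → 74.1°C

74.1°C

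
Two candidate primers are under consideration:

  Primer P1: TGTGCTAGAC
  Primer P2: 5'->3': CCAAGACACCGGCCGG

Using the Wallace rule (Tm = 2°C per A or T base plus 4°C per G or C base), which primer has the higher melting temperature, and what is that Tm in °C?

Primer P2, 56°C

Primer P1: A+T=5, G+C=5 → Tm = 2(5)+4(5) = 30°C
Primer P2: A+T=4, G+C=12 → Tm = 2(4)+4(12) = 56°C
30°C vs 56°C → primer P2 is higher.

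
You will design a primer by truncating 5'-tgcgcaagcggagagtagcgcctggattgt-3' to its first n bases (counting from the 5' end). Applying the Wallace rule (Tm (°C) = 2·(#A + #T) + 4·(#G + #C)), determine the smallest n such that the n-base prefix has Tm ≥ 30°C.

First 8 bases: TGCGCAAG → Tm = 26°C (< 30°C)
First 9 bases: TGCGCAAGC → Tm = 30°C (≥ 30°C)
Since every base adds ≥2°C, Tm only increases with n, so the threshold is first crossed at n = 9.

n = 9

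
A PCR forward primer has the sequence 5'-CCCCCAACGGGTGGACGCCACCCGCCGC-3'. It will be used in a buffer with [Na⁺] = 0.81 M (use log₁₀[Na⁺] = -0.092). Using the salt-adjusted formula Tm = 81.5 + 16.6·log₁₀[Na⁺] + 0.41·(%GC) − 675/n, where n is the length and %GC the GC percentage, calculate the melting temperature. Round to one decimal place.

Length n = 28. A=4, C=15, T=1, G=8
G+C = 23, so %GC = 23/28 × 100 = 82.143%
Salt term: 16.6 × (-0.092) = -1.527
GC term: 0.41 × 82.143 = 33.679; length term: −675/28 = −24.107
Tm = 81.5 + (-1.527) + 33.679 − 24.107 = 89.545 → 89.5°C

89.5°C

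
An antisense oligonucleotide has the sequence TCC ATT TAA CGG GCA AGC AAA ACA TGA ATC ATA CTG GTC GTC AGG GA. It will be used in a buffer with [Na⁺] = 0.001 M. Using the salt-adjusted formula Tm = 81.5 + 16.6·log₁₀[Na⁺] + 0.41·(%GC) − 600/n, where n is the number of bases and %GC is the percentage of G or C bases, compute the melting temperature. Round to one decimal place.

Length n = 47. Base counts: T=10, C=10, A=16, G=11
G+C = 21, so %GC = 21/47 × 100 = 44.681%
Salt term: 16.6 × (-3) = -49.8
GC term: 0.41 × 44.681 = 18.319; length term: −600/47 = −12.766
Tm = 81.5 + (-49.8) + 18.319 − 12.766 = 37.253 → 37.3°C

37.3°C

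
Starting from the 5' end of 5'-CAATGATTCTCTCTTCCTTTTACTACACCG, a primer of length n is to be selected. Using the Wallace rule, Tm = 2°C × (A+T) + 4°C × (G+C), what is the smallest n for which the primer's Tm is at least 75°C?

First 27 bases: CAATGATTCTCTCTTCCTTTTACTACA → Tm = 72°C (< 75°C)
First 28 bases: CAATGATTCTCTCTTCCTTTTACTACAC → Tm = 76°C (≥ 75°C)
Each additional base adds 2°C (A/T) or 4°C (G/C), so Tm is non-decreasing in n; n = 28 is the first length to reach 75°C.

n = 28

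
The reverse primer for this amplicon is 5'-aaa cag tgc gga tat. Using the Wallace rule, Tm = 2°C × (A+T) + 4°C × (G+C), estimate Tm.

C=2, T=3, G=4, A=6
AT pairs contribute 9, GC pairs contribute 6.
Tm = 2×9 + 4×6 = 42°C

42°C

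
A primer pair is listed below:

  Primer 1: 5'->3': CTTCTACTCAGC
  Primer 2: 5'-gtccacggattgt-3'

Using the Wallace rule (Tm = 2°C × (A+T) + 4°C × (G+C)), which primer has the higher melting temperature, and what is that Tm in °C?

Primer 2, 40°C

Primer 1: A+T=6, G+C=6 → Tm = 2(6)+4(6) = 36°C
Primer 2: A+T=6, G+C=7 → Tm = 2(6)+4(7) = 40°C
36°C vs 40°C → primer 2 is higher.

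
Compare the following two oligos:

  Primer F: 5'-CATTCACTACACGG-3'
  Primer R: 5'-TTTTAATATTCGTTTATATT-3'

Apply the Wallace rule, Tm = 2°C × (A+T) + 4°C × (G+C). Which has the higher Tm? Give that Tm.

Primer F: A+T=7, G+C=7 → Tm = 2(7)+4(7) = 42°C
Primer R: A+T=18, G+C=2 → Tm = 2(18)+4(2) = 44°C
42°C vs 44°C → primer R is higher.

Primer R, 44°C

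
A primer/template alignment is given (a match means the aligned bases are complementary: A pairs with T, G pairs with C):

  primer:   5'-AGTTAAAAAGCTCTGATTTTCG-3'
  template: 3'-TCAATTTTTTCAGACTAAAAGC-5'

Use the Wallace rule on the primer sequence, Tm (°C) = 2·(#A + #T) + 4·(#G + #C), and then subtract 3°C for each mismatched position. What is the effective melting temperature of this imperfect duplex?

52°C

Primer base counts: A=7, T=8, G=4, C=3 → A+T=15, G+C=7
Perfect-match Tm = 2(15) + 4(7) = 30 + 28 = 58°C
Mismatches (positions where the bases are not complementary): 2 (at positions 10, 11)
Effective Tm = 58 − 2×3 = 58 − 6 = 52°C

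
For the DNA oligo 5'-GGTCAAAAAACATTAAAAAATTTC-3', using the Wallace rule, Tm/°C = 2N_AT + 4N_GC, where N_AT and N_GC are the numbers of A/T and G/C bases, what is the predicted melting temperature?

58°C

Scanning the sequence gives T=6, G=2, C=3, A=13.
AT pairs contribute 19, GC pairs contribute 5.
Tm = 2×19 + 4×5 = 58°C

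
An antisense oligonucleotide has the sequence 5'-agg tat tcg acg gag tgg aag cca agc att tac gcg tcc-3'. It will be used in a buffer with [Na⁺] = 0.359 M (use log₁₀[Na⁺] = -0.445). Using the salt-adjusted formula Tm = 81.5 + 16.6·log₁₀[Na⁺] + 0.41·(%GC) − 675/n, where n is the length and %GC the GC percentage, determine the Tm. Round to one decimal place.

Length n = 39. Counting bases: T=8, G=12, C=9, A=10
G+C = 21, so %GC = 21/39 × 100 = 53.846%
Salt term: 16.6 × (-0.445) = -7.387
GC term: 0.41 × 53.846 = 22.077; length term: −675/39 = −17.308
Tm = 81.5 + (-7.387) + 22.077 − 17.308 = 78.882 → 78.9°C

78.9°C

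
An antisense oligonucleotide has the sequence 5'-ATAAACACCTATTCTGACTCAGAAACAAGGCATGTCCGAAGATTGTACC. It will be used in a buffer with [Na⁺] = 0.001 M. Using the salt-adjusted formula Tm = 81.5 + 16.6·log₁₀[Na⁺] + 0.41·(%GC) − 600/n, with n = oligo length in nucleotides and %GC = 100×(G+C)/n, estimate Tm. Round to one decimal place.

36.2°C

Length n = 49. C=12, A=18, T=11, G=8
G+C = 20, so %GC = 20/49 × 100 = 40.816%
Salt term: 16.6 × (-3) = -49.8
GC term: 0.41 × 40.816 = 16.735; length term: −600/49 = −12.245
Tm = 81.5 + (-49.8) + 16.735 − 12.245 = 36.19 → 36.2°C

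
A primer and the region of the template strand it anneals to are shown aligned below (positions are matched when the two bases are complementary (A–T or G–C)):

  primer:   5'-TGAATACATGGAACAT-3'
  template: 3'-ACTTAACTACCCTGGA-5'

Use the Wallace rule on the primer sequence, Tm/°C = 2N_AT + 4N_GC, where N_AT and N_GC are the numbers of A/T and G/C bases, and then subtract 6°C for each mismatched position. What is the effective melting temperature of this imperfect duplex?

18°C

Primer base counts: A=7, T=4, G=3, C=2 → A+T=11, G+C=5
Perfect-match Tm = 2(11) + 4(5) = 22 + 20 = 42°C
Mismatches (positions where the bases are not complementary): 4 (at positions 6, 7, 12, 15)
Effective Tm = 42 − 4×6 = 42 − 24 = 18°C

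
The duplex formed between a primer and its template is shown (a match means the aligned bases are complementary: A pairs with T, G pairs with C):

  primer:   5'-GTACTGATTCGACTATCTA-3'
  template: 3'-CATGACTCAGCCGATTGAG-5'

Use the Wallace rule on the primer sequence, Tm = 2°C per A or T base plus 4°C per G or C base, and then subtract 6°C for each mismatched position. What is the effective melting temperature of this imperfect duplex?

28°C

Primer base counts: A=5, T=7, G=3, C=4 → A+T=12, G+C=7
Perfect-match Tm = 2(12) + 4(7) = 24 + 28 = 52°C
Mismatches (positions where the bases are not complementary): 4 (at positions 8, 12, 16, 19)
Effective Tm = 52 − 4×6 = 52 − 24 = 28°C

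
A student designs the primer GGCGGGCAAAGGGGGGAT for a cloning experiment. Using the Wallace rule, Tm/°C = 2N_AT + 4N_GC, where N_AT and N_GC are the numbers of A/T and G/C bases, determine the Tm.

G=11, T=1, A=4, C=2
So N_AT = 5 and N_GC = 13.
Tm = 2(5) + 4(13) = 10 + 52 = 62°C

62°C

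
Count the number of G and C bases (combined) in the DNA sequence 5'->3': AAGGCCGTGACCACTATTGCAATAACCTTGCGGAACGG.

Counting bases: C=10, T=7, A=11, G=10
G+C = 10 + 10 = 20

20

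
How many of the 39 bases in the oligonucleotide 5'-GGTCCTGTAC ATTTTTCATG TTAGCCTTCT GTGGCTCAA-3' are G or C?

17

Scanning the sequence gives G=8, T=16, C=9, A=6.
G+C = 8 + 9 = 17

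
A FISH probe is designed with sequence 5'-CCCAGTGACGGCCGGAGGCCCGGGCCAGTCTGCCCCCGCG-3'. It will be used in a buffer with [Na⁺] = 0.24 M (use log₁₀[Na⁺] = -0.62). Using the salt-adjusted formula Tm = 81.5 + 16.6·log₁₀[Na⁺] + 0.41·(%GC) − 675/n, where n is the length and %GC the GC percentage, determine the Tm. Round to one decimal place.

Length n = 40. Scanning the sequence gives T=3, G=15, A=4, C=18.
G+C = 33, so %GC = 33/40 × 100 = 82.5%
Salt term: 16.6 × (-0.62) = -10.292
GC term: 0.41 × 82.5 = 33.825; length term: −675/40 = −16.875
Tm = 81.5 + (-10.292) + 33.825 − 16.875 = 88.158 → 88.2°C

88.2°C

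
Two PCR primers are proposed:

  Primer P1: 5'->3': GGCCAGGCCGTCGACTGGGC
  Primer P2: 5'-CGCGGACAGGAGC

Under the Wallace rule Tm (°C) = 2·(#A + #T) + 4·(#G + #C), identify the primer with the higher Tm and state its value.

Primer P1: A+T=4, G+C=16 → Tm = 2(4)+4(16) = 72°C
Primer P2: A+T=3, G+C=10 → Tm = 2(3)+4(10) = 46°C
72°C vs 46°C → primer P1 is higher.

Primer P1, 72°C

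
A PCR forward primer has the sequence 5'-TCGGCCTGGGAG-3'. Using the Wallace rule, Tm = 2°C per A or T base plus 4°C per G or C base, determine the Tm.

Scanning the sequence gives C=3, T=2, G=6, A=1.
So N_AT = 3 and N_GC = 9.
Tm = 2(3) + 4(9) = 6 + 36 = 42°C

42°C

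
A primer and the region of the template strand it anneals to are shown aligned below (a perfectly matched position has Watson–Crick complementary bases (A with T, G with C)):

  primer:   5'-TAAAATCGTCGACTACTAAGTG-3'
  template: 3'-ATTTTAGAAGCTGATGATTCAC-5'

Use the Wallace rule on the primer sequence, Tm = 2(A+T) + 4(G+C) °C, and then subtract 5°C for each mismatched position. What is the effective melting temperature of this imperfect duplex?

Primer base counts: A=8, T=6, G=4, C=4 → A+T=14, G+C=8
Perfect-match Tm = 2(14) + 4(8) = 28 + 32 = 60°C
Mismatches (positions where the bases are not complementary): 1 (at position 8)
Effective Tm = 60 − 1×5 = 60 − 5 = 55°C

55°C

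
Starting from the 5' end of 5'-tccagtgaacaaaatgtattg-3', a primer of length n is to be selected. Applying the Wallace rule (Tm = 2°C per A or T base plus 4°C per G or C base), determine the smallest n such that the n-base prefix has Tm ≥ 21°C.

n = 7

First 6 bases: TCCAGT → Tm = 18°C (< 21°C)
First 7 bases: TCCAGTG → Tm = 22°C (≥ 21°C)
Since every base adds ≥2°C, Tm only increases with n, so the threshold is first crossed at n = 7.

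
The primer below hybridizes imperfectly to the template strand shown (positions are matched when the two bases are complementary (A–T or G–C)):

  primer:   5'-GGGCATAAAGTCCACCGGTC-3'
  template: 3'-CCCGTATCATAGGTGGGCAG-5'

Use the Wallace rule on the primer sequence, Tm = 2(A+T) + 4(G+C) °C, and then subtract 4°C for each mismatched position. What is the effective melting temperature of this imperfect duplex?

Primer base counts: A=5, T=3, G=6, C=6 → A+T=8, G+C=12
Perfect-match Tm = 2(8) + 4(12) = 16 + 48 = 64°C
Mismatches (positions where the bases are not complementary): 4 (at positions 8, 9, 10, 17)
Effective Tm = 64 − 4×4 = 64 − 16 = 48°C

48°C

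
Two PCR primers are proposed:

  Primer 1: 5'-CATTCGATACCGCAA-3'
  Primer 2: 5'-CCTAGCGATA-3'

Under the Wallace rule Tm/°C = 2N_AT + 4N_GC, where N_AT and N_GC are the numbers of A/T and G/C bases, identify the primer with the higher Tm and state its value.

Primer 1, 44°C

Primer 1: A+T=8, G+C=7 → Tm = 2(8)+4(7) = 44°C
Primer 2: A+T=5, G+C=5 → Tm = 2(5)+4(5) = 30°C
44°C vs 30°C → primer 1 is higher.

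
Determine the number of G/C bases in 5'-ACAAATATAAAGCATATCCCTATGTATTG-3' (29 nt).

Counting bases: A=12, T=9, C=5, G=3
G+C = 3 + 5 = 8

8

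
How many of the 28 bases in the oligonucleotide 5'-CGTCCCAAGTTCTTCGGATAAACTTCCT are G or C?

13

Scanning the sequence gives T=9, G=4, C=9, A=6.
G+C = 4 + 9 = 13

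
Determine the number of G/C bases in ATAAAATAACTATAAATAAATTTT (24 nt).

1

Counting bases: A=14, C=1, T=9, G=0
Total G or C: 0 + 1 = 1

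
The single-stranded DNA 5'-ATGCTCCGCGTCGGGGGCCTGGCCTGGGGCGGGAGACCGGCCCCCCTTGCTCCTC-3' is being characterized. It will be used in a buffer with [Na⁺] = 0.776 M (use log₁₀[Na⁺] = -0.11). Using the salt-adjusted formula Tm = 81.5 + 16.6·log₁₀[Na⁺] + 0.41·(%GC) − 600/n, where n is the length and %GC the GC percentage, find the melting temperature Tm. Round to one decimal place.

100.8°C

Length n = 55. Scanning the sequence gives C=22, T=9, G=21, A=3.
G+C = 43, so %GC = 43/55 × 100 = 78.182%
Salt term: 16.6 × (-0.11) = -1.826
GC term: 0.41 × 78.182 = 32.055; length term: −600/55 = −10.909
Tm = 81.5 + (-1.826) + 32.055 − 10.909 = 100.82 → 100.8°C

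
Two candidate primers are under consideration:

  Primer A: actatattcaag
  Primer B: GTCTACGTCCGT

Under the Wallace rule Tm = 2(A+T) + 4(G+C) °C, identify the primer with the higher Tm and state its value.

Primer A: A+T=9, G+C=3 → Tm = 2(9)+4(3) = 30°C
Primer B: A+T=5, G+C=7 → Tm = 2(5)+4(7) = 38°C
30°C vs 38°C → primer B is higher.

Primer B, 38°C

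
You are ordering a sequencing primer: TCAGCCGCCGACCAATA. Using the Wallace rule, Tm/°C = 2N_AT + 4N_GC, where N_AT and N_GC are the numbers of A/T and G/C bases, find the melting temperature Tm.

54°C

Counting bases: T=2, A=5, G=3, C=7
So N_AT = 7 and N_GC = 10.
Tm = 2×7 + 4×10 = 54°C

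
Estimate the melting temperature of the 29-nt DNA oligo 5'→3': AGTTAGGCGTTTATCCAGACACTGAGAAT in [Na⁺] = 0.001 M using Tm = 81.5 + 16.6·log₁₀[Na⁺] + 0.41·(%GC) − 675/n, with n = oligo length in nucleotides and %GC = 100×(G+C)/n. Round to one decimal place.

25.4°C

Length n = 29. G=7, T=8, A=9, C=5
G+C = 12, so %GC = 12/29 × 100 = 41.379%
Salt term: 16.6 × (-3) = -49.8
GC term: 0.41 × 41.379 = 16.965; length term: −675/29 = −23.276
Tm = 81.5 + (-49.8) + 16.965 − 23.276 = 25.389 → 25.4°C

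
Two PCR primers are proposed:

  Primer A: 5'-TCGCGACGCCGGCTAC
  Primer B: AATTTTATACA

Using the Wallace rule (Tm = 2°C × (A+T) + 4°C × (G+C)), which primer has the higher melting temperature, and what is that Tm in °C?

Primer A: A+T=4, G+C=12 → Tm = 2(4)+4(12) = 56°C
Primer B: A+T=10, G+C=1 → Tm = 2(10)+4(1) = 24°C
56°C vs 24°C → primer A is higher.

Primer A, 56°C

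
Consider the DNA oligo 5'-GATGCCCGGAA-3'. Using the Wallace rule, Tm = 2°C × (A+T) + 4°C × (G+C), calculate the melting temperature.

36°C

Base counts: C=3, A=3, T=1, G=4
A+T = 4, G+C = 7
Tm = 2(4) + 4(7) = 8 + 28 = 36°C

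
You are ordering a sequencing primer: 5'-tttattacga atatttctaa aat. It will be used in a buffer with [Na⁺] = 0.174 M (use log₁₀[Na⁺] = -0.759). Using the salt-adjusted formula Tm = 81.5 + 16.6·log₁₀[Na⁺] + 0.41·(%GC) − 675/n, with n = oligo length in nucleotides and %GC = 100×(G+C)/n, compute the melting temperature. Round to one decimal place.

44.9°C

Length n = 23. T=11, G=1, C=2, A=9
G+C = 3, so %GC = 3/23 × 100 = 13.043%
Salt term: 16.6 × (-0.759) = -12.599
GC term: 0.41 × 13.043 = 5.348; length term: −675/23 = −29.348
Tm = 81.5 + (-12.599) + 5.348 − 29.348 = 44.901 → 44.9°C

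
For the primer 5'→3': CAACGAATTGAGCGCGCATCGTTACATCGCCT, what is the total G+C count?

Counting bases: G=7, T=7, C=10, A=8
G+C = 7 + 10 = 17

17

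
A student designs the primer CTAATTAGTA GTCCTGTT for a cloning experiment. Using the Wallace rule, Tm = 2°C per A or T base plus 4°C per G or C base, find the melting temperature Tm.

T=8, G=3, A=4, C=3
AT pairs contribute 12, GC pairs contribute 6.
Tm = 2(12) + 4(6) = 24 + 24 = 48°C

48°C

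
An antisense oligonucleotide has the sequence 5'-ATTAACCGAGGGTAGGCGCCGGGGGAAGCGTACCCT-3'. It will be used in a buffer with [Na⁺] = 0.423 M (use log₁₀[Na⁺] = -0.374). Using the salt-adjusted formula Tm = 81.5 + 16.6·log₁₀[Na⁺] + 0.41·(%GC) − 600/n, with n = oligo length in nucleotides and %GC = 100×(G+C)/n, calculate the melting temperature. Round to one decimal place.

Length n = 36. Scanning the sequence gives G=14, C=9, T=5, A=8.
G+C = 23, so %GC = 23/36 × 100 = 63.889%
Salt term: 16.6 × (-0.374) = -6.208
GC term: 0.41 × 63.889 = 26.194; length term: −600/36 = −16.667
Tm = 81.5 + (-6.208) + 26.194 − 16.667 = 84.819 → 84.8°C

84.8°C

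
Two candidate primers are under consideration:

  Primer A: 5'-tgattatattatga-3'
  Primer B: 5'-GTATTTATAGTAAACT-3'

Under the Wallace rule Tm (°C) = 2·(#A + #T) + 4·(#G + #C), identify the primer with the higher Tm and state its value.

Primer B, 38°C

Primer A: A+T=12, G+C=2 → Tm = 2(12)+4(2) = 32°C
Primer B: A+T=13, G+C=3 → Tm = 2(13)+4(3) = 38°C
32°C vs 38°C → primer B is higher.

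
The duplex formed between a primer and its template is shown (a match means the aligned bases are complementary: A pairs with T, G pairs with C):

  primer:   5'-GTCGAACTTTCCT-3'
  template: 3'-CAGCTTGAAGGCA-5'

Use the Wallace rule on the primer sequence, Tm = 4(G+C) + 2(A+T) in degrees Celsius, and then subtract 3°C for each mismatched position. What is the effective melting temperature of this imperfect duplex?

Primer base counts: A=2, T=5, G=2, C=4 → A+T=7, G+C=6
Perfect-match Tm = 2(7) + 4(6) = 14 + 24 = 38°C
Mismatches (positions where the bases are not complementary): 2 (at positions 10, 12)
Effective Tm = 38 − 2×3 = 38 − 6 = 32°C

32°C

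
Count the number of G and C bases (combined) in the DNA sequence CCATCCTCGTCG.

A=1, C=6, G=2, T=3
G+C = 2 + 6 = 8

8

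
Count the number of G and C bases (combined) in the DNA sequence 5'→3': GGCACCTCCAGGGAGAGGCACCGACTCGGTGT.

Scanning the sequence gives A=6, T=4, G=12, C=10.
G+C = 12 + 10 = 22

22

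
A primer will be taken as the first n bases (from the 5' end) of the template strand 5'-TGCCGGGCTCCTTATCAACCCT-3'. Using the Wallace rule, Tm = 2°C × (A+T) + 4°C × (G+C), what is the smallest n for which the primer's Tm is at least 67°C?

First 20 bases: TGCCGGGCTCCTTATCAACC → Tm = 64°C (< 67°C)
First 21 bases: TGCCGGGCTCCTTATCAACCC → Tm = 68°C (≥ 67°C)
Each additional base adds 2°C (A/T) or 4°C (G/C), so Tm is non-decreasing in n; n = 21 is the first length to reach 67°C.

n = 21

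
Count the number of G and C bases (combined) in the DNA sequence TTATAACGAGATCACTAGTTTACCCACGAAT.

11

C=7, A=11, T=9, G=4
G+C = 4 + 7 = 11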